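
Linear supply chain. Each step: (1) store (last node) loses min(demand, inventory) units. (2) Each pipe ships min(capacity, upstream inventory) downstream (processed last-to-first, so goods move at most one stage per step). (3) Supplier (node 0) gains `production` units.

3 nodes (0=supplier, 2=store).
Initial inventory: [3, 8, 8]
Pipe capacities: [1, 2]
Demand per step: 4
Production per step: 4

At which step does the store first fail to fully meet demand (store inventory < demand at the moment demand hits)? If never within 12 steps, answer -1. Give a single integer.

Step 1: demand=4,sold=4 ship[1->2]=2 ship[0->1]=1 prod=4 -> [6 7 6]
Step 2: demand=4,sold=4 ship[1->2]=2 ship[0->1]=1 prod=4 -> [9 6 4]
Step 3: demand=4,sold=4 ship[1->2]=2 ship[0->1]=1 prod=4 -> [12 5 2]
Step 4: demand=4,sold=2 ship[1->2]=2 ship[0->1]=1 prod=4 -> [15 4 2]
Step 5: demand=4,sold=2 ship[1->2]=2 ship[0->1]=1 prod=4 -> [18 3 2]
Step 6: demand=4,sold=2 ship[1->2]=2 ship[0->1]=1 prod=4 -> [21 2 2]
Step 7: demand=4,sold=2 ship[1->2]=2 ship[0->1]=1 prod=4 -> [24 1 2]
Step 8: demand=4,sold=2 ship[1->2]=1 ship[0->1]=1 prod=4 -> [27 1 1]
Step 9: demand=4,sold=1 ship[1->2]=1 ship[0->1]=1 prod=4 -> [30 1 1]
Step 10: demand=4,sold=1 ship[1->2]=1 ship[0->1]=1 prod=4 -> [33 1 1]
Step 11: demand=4,sold=1 ship[1->2]=1 ship[0->1]=1 prod=4 -> [36 1 1]
Step 12: demand=4,sold=1 ship[1->2]=1 ship[0->1]=1 prod=4 -> [39 1 1]
First stockout at step 4

4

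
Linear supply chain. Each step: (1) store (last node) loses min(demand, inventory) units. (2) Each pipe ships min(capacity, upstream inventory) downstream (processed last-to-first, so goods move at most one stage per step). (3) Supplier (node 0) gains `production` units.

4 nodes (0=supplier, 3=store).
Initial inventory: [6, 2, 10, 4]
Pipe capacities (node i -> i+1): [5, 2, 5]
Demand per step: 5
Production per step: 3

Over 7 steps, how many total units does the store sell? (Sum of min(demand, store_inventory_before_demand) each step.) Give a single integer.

Answer: 24

Derivation:
Step 1: sold=4 (running total=4) -> [4 5 7 5]
Step 2: sold=5 (running total=9) -> [3 7 4 5]
Step 3: sold=5 (running total=14) -> [3 8 2 4]
Step 4: sold=4 (running total=18) -> [3 9 2 2]
Step 5: sold=2 (running total=20) -> [3 10 2 2]
Step 6: sold=2 (running total=22) -> [3 11 2 2]
Step 7: sold=2 (running total=24) -> [3 12 2 2]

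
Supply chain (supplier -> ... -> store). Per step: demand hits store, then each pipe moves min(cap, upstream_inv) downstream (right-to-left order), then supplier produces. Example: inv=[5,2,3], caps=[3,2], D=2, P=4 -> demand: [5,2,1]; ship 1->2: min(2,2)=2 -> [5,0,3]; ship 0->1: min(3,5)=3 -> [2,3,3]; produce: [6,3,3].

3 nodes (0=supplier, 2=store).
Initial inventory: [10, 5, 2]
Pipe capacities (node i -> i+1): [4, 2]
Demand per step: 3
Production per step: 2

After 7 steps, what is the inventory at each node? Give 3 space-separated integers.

Step 1: demand=3,sold=2 ship[1->2]=2 ship[0->1]=4 prod=2 -> inv=[8 7 2]
Step 2: demand=3,sold=2 ship[1->2]=2 ship[0->1]=4 prod=2 -> inv=[6 9 2]
Step 3: demand=3,sold=2 ship[1->2]=2 ship[0->1]=4 prod=2 -> inv=[4 11 2]
Step 4: demand=3,sold=2 ship[1->2]=2 ship[0->1]=4 prod=2 -> inv=[2 13 2]
Step 5: demand=3,sold=2 ship[1->2]=2 ship[0->1]=2 prod=2 -> inv=[2 13 2]
Step 6: demand=3,sold=2 ship[1->2]=2 ship[0->1]=2 prod=2 -> inv=[2 13 2]
Step 7: demand=3,sold=2 ship[1->2]=2 ship[0->1]=2 prod=2 -> inv=[2 13 2]

2 13 2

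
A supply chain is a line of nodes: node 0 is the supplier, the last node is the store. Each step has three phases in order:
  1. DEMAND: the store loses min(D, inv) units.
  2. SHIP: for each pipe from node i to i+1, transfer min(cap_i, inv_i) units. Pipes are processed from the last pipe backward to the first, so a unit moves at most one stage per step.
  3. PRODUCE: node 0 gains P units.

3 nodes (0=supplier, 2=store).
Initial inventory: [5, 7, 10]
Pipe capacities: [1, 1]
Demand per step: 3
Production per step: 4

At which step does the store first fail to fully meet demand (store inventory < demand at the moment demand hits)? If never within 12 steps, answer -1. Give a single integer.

Step 1: demand=3,sold=3 ship[1->2]=1 ship[0->1]=1 prod=4 -> [8 7 8]
Step 2: demand=3,sold=3 ship[1->2]=1 ship[0->1]=1 prod=4 -> [11 7 6]
Step 3: demand=3,sold=3 ship[1->2]=1 ship[0->1]=1 prod=4 -> [14 7 4]
Step 4: demand=3,sold=3 ship[1->2]=1 ship[0->1]=1 prod=4 -> [17 7 2]
Step 5: demand=3,sold=2 ship[1->2]=1 ship[0->1]=1 prod=4 -> [20 7 1]
Step 6: demand=3,sold=1 ship[1->2]=1 ship[0->1]=1 prod=4 -> [23 7 1]
Step 7: demand=3,sold=1 ship[1->2]=1 ship[0->1]=1 prod=4 -> [26 7 1]
Step 8: demand=3,sold=1 ship[1->2]=1 ship[0->1]=1 prod=4 -> [29 7 1]
Step 9: demand=3,sold=1 ship[1->2]=1 ship[0->1]=1 prod=4 -> [32 7 1]
Step 10: demand=3,sold=1 ship[1->2]=1 ship[0->1]=1 prod=4 -> [35 7 1]
Step 11: demand=3,sold=1 ship[1->2]=1 ship[0->1]=1 prod=4 -> [38 7 1]
Step 12: demand=3,sold=1 ship[1->2]=1 ship[0->1]=1 prod=4 -> [41 7 1]
First stockout at step 5

5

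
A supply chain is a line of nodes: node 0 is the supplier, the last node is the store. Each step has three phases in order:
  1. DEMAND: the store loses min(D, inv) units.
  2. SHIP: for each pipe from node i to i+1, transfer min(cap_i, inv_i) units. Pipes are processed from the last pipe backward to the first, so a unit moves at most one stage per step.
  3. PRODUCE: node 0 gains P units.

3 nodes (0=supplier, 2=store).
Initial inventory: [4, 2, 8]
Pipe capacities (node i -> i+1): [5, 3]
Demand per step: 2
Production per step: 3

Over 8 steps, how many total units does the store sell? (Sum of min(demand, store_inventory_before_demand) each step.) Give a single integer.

Step 1: sold=2 (running total=2) -> [3 4 8]
Step 2: sold=2 (running total=4) -> [3 4 9]
Step 3: sold=2 (running total=6) -> [3 4 10]
Step 4: sold=2 (running total=8) -> [3 4 11]
Step 5: sold=2 (running total=10) -> [3 4 12]
Step 6: sold=2 (running total=12) -> [3 4 13]
Step 7: sold=2 (running total=14) -> [3 4 14]
Step 8: sold=2 (running total=16) -> [3 4 15]

Answer: 16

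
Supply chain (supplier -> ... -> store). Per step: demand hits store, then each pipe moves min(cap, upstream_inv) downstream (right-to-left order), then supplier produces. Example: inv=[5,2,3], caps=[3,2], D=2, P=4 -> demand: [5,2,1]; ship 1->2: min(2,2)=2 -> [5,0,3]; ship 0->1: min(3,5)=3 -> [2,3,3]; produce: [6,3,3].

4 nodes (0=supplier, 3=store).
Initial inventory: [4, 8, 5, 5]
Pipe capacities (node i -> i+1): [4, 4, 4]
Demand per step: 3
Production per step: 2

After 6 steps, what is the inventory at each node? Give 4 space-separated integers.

Step 1: demand=3,sold=3 ship[2->3]=4 ship[1->2]=4 ship[0->1]=4 prod=2 -> inv=[2 8 5 6]
Step 2: demand=3,sold=3 ship[2->3]=4 ship[1->2]=4 ship[0->1]=2 prod=2 -> inv=[2 6 5 7]
Step 3: demand=3,sold=3 ship[2->3]=4 ship[1->2]=4 ship[0->1]=2 prod=2 -> inv=[2 4 5 8]
Step 4: demand=3,sold=3 ship[2->3]=4 ship[1->2]=4 ship[0->1]=2 prod=2 -> inv=[2 2 5 9]
Step 5: demand=3,sold=3 ship[2->3]=4 ship[1->2]=2 ship[0->1]=2 prod=2 -> inv=[2 2 3 10]
Step 6: demand=3,sold=3 ship[2->3]=3 ship[1->2]=2 ship[0->1]=2 prod=2 -> inv=[2 2 2 10]

2 2 2 10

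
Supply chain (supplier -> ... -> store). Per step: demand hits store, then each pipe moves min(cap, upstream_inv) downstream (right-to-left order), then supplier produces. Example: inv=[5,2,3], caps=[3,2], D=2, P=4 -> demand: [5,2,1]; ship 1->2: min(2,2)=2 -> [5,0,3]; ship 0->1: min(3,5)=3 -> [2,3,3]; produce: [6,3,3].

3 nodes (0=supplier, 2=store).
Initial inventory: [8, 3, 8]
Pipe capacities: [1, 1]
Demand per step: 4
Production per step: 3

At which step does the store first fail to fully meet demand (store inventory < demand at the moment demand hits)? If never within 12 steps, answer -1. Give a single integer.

Step 1: demand=4,sold=4 ship[1->2]=1 ship[0->1]=1 prod=3 -> [10 3 5]
Step 2: demand=4,sold=4 ship[1->2]=1 ship[0->1]=1 prod=3 -> [12 3 2]
Step 3: demand=4,sold=2 ship[1->2]=1 ship[0->1]=1 prod=3 -> [14 3 1]
Step 4: demand=4,sold=1 ship[1->2]=1 ship[0->1]=1 prod=3 -> [16 3 1]
Step 5: demand=4,sold=1 ship[1->2]=1 ship[0->1]=1 prod=3 -> [18 3 1]
Step 6: demand=4,sold=1 ship[1->2]=1 ship[0->1]=1 prod=3 -> [20 3 1]
Step 7: demand=4,sold=1 ship[1->2]=1 ship[0->1]=1 prod=3 -> [22 3 1]
Step 8: demand=4,sold=1 ship[1->2]=1 ship[0->1]=1 prod=3 -> [24 3 1]
Step 9: demand=4,sold=1 ship[1->2]=1 ship[0->1]=1 prod=3 -> [26 3 1]
Step 10: demand=4,sold=1 ship[1->2]=1 ship[0->1]=1 prod=3 -> [28 3 1]
Step 11: demand=4,sold=1 ship[1->2]=1 ship[0->1]=1 prod=3 -> [30 3 1]
Step 12: demand=4,sold=1 ship[1->2]=1 ship[0->1]=1 prod=3 -> [32 3 1]
First stockout at step 3

3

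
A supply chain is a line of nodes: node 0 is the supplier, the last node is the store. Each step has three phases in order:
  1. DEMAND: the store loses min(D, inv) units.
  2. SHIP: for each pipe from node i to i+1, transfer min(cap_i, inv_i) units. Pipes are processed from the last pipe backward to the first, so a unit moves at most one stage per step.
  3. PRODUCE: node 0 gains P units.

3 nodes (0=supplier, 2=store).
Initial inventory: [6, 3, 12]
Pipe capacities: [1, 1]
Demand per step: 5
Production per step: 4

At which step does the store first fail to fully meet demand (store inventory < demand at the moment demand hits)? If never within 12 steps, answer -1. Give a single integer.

Step 1: demand=5,sold=5 ship[1->2]=1 ship[0->1]=1 prod=4 -> [9 3 8]
Step 2: demand=5,sold=5 ship[1->2]=1 ship[0->1]=1 prod=4 -> [12 3 4]
Step 3: demand=5,sold=4 ship[1->2]=1 ship[0->1]=1 prod=4 -> [15 3 1]
Step 4: demand=5,sold=1 ship[1->2]=1 ship[0->1]=1 prod=4 -> [18 3 1]
Step 5: demand=5,sold=1 ship[1->2]=1 ship[0->1]=1 prod=4 -> [21 3 1]
Step 6: demand=5,sold=1 ship[1->2]=1 ship[0->1]=1 prod=4 -> [24 3 1]
Step 7: demand=5,sold=1 ship[1->2]=1 ship[0->1]=1 prod=4 -> [27 3 1]
Step 8: demand=5,sold=1 ship[1->2]=1 ship[0->1]=1 prod=4 -> [30 3 1]
Step 9: demand=5,sold=1 ship[1->2]=1 ship[0->1]=1 prod=4 -> [33 3 1]
Step 10: demand=5,sold=1 ship[1->2]=1 ship[0->1]=1 prod=4 -> [36 3 1]
Step 11: demand=5,sold=1 ship[1->2]=1 ship[0->1]=1 prod=4 -> [39 3 1]
Step 12: demand=5,sold=1 ship[1->2]=1 ship[0->1]=1 prod=4 -> [42 3 1]
First stockout at step 3

3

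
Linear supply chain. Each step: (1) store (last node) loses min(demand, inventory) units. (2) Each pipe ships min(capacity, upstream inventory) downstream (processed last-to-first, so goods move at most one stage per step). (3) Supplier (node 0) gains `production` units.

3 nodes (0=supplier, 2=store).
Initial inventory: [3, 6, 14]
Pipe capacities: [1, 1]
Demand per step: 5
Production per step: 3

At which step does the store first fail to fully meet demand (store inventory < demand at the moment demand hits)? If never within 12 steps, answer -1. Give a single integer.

Step 1: demand=5,sold=5 ship[1->2]=1 ship[0->1]=1 prod=3 -> [5 6 10]
Step 2: demand=5,sold=5 ship[1->2]=1 ship[0->1]=1 prod=3 -> [7 6 6]
Step 3: demand=5,sold=5 ship[1->2]=1 ship[0->1]=1 prod=3 -> [9 6 2]
Step 4: demand=5,sold=2 ship[1->2]=1 ship[0->1]=1 prod=3 -> [11 6 1]
Step 5: demand=5,sold=1 ship[1->2]=1 ship[0->1]=1 prod=3 -> [13 6 1]
Step 6: demand=5,sold=1 ship[1->2]=1 ship[0->1]=1 prod=3 -> [15 6 1]
Step 7: demand=5,sold=1 ship[1->2]=1 ship[0->1]=1 prod=3 -> [17 6 1]
Step 8: demand=5,sold=1 ship[1->2]=1 ship[0->1]=1 prod=3 -> [19 6 1]
Step 9: demand=5,sold=1 ship[1->2]=1 ship[0->1]=1 prod=3 -> [21 6 1]
Step 10: demand=5,sold=1 ship[1->2]=1 ship[0->1]=1 prod=3 -> [23 6 1]
Step 11: demand=5,sold=1 ship[1->2]=1 ship[0->1]=1 prod=3 -> [25 6 1]
Step 12: demand=5,sold=1 ship[1->2]=1 ship[0->1]=1 prod=3 -> [27 6 1]
First stockout at step 4

4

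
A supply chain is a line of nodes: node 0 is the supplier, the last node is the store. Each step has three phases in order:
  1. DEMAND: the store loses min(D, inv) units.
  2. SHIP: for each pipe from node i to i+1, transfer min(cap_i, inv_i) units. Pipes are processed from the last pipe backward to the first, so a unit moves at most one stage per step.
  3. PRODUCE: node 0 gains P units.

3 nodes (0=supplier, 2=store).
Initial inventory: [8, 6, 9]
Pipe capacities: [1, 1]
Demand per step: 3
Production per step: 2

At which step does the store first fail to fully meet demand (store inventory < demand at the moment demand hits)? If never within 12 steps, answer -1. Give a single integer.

Step 1: demand=3,sold=3 ship[1->2]=1 ship[0->1]=1 prod=2 -> [9 6 7]
Step 2: demand=3,sold=3 ship[1->2]=1 ship[0->1]=1 prod=2 -> [10 6 5]
Step 3: demand=3,sold=3 ship[1->2]=1 ship[0->1]=1 prod=2 -> [11 6 3]
Step 4: demand=3,sold=3 ship[1->2]=1 ship[0->1]=1 prod=2 -> [12 6 1]
Step 5: demand=3,sold=1 ship[1->2]=1 ship[0->1]=1 prod=2 -> [13 6 1]
Step 6: demand=3,sold=1 ship[1->2]=1 ship[0->1]=1 prod=2 -> [14 6 1]
Step 7: demand=3,sold=1 ship[1->2]=1 ship[0->1]=1 prod=2 -> [15 6 1]
Step 8: demand=3,sold=1 ship[1->2]=1 ship[0->1]=1 prod=2 -> [16 6 1]
Step 9: demand=3,sold=1 ship[1->2]=1 ship[0->1]=1 prod=2 -> [17 6 1]
Step 10: demand=3,sold=1 ship[1->2]=1 ship[0->1]=1 prod=2 -> [18 6 1]
Step 11: demand=3,sold=1 ship[1->2]=1 ship[0->1]=1 prod=2 -> [19 6 1]
Step 12: demand=3,sold=1 ship[1->2]=1 ship[0->1]=1 prod=2 -> [20 6 1]
First stockout at step 5

5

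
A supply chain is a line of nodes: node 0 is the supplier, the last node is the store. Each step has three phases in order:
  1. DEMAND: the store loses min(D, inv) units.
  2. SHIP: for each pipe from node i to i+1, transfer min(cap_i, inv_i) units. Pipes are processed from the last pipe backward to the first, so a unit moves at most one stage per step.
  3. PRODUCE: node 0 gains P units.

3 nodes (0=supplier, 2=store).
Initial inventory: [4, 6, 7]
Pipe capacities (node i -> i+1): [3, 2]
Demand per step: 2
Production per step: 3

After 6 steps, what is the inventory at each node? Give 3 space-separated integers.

Step 1: demand=2,sold=2 ship[1->2]=2 ship[0->1]=3 prod=3 -> inv=[4 7 7]
Step 2: demand=2,sold=2 ship[1->2]=2 ship[0->1]=3 prod=3 -> inv=[4 8 7]
Step 3: demand=2,sold=2 ship[1->2]=2 ship[0->1]=3 prod=3 -> inv=[4 9 7]
Step 4: demand=2,sold=2 ship[1->2]=2 ship[0->1]=3 prod=3 -> inv=[4 10 7]
Step 5: demand=2,sold=2 ship[1->2]=2 ship[0->1]=3 prod=3 -> inv=[4 11 7]
Step 6: demand=2,sold=2 ship[1->2]=2 ship[0->1]=3 prod=3 -> inv=[4 12 7]

4 12 7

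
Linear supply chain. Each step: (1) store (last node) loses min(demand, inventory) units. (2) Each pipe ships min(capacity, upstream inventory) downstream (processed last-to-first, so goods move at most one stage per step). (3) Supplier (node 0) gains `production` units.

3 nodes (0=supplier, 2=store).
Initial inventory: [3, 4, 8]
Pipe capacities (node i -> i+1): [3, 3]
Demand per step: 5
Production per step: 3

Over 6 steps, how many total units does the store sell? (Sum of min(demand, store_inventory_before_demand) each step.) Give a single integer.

Step 1: sold=5 (running total=5) -> [3 4 6]
Step 2: sold=5 (running total=10) -> [3 4 4]
Step 3: sold=4 (running total=14) -> [3 4 3]
Step 4: sold=3 (running total=17) -> [3 4 3]
Step 5: sold=3 (running total=20) -> [3 4 3]
Step 6: sold=3 (running total=23) -> [3 4 3]

Answer: 23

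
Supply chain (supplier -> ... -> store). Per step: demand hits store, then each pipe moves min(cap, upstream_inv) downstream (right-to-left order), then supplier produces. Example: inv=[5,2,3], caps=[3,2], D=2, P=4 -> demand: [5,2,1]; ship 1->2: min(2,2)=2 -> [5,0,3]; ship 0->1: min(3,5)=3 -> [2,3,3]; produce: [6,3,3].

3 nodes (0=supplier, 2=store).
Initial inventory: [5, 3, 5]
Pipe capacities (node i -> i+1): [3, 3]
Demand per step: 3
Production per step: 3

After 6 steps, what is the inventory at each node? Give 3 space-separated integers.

Step 1: demand=3,sold=3 ship[1->2]=3 ship[0->1]=3 prod=3 -> inv=[5 3 5]
Step 2: demand=3,sold=3 ship[1->2]=3 ship[0->1]=3 prod=3 -> inv=[5 3 5]
Step 3: demand=3,sold=3 ship[1->2]=3 ship[0->1]=3 prod=3 -> inv=[5 3 5]
Step 4: demand=3,sold=3 ship[1->2]=3 ship[0->1]=3 prod=3 -> inv=[5 3 5]
Step 5: demand=3,sold=3 ship[1->2]=3 ship[0->1]=3 prod=3 -> inv=[5 3 5]
Step 6: demand=3,sold=3 ship[1->2]=3 ship[0->1]=3 prod=3 -> inv=[5 3 5]

5 3 5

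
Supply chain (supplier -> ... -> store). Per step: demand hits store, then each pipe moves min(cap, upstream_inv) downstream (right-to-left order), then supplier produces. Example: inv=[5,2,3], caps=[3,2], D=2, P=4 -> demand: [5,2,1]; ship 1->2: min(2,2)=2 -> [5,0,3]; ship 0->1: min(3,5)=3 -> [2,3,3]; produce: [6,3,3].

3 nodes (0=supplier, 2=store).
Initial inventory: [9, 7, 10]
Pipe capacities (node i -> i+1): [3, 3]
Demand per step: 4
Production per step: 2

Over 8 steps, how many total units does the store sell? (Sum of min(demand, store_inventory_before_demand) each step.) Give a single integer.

Step 1: sold=4 (running total=4) -> [8 7 9]
Step 2: sold=4 (running total=8) -> [7 7 8]
Step 3: sold=4 (running total=12) -> [6 7 7]
Step 4: sold=4 (running total=16) -> [5 7 6]
Step 5: sold=4 (running total=20) -> [4 7 5]
Step 6: sold=4 (running total=24) -> [3 7 4]
Step 7: sold=4 (running total=28) -> [2 7 3]
Step 8: sold=3 (running total=31) -> [2 6 3]

Answer: 31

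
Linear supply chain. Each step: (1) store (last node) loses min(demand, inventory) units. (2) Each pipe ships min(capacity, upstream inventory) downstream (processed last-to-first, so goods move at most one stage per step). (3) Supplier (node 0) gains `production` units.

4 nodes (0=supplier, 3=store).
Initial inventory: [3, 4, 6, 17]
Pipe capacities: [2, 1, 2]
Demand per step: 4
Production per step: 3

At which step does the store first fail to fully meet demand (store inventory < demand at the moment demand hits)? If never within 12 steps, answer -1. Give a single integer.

Step 1: demand=4,sold=4 ship[2->3]=2 ship[1->2]=1 ship[0->1]=2 prod=3 -> [4 5 5 15]
Step 2: demand=4,sold=4 ship[2->3]=2 ship[1->2]=1 ship[0->1]=2 prod=3 -> [5 6 4 13]
Step 3: demand=4,sold=4 ship[2->3]=2 ship[1->2]=1 ship[0->1]=2 prod=3 -> [6 7 3 11]
Step 4: demand=4,sold=4 ship[2->3]=2 ship[1->2]=1 ship[0->1]=2 prod=3 -> [7 8 2 9]
Step 5: demand=4,sold=4 ship[2->3]=2 ship[1->2]=1 ship[0->1]=2 prod=3 -> [8 9 1 7]
Step 6: demand=4,sold=4 ship[2->3]=1 ship[1->2]=1 ship[0->1]=2 prod=3 -> [9 10 1 4]
Step 7: demand=4,sold=4 ship[2->3]=1 ship[1->2]=1 ship[0->1]=2 prod=3 -> [10 11 1 1]
Step 8: demand=4,sold=1 ship[2->3]=1 ship[1->2]=1 ship[0->1]=2 prod=3 -> [11 12 1 1]
Step 9: demand=4,sold=1 ship[2->3]=1 ship[1->2]=1 ship[0->1]=2 prod=3 -> [12 13 1 1]
Step 10: demand=4,sold=1 ship[2->3]=1 ship[1->2]=1 ship[0->1]=2 prod=3 -> [13 14 1 1]
Step 11: demand=4,sold=1 ship[2->3]=1 ship[1->2]=1 ship[0->1]=2 prod=3 -> [14 15 1 1]
Step 12: demand=4,sold=1 ship[2->3]=1 ship[1->2]=1 ship[0->1]=2 prod=3 -> [15 16 1 1]
First stockout at step 8

8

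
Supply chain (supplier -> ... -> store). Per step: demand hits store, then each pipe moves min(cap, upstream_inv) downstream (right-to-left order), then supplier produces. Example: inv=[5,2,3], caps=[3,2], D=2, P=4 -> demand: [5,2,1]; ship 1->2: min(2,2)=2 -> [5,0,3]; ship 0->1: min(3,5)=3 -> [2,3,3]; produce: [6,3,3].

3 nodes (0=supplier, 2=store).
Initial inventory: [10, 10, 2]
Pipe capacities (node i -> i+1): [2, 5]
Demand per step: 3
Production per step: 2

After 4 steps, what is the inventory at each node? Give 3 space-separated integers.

Step 1: demand=3,sold=2 ship[1->2]=5 ship[0->1]=2 prod=2 -> inv=[10 7 5]
Step 2: demand=3,sold=3 ship[1->2]=5 ship[0->1]=2 prod=2 -> inv=[10 4 7]
Step 3: demand=3,sold=3 ship[1->2]=4 ship[0->1]=2 prod=2 -> inv=[10 2 8]
Step 4: demand=3,sold=3 ship[1->2]=2 ship[0->1]=2 prod=2 -> inv=[10 2 7]

10 2 7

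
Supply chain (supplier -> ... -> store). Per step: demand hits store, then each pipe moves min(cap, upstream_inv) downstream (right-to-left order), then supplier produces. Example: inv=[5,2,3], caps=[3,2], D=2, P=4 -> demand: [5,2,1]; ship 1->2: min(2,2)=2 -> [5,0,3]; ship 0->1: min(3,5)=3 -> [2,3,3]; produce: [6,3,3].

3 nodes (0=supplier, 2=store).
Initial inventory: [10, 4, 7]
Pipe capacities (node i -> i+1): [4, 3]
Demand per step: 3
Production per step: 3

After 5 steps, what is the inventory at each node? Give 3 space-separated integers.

Step 1: demand=3,sold=3 ship[1->2]=3 ship[0->1]=4 prod=3 -> inv=[9 5 7]
Step 2: demand=3,sold=3 ship[1->2]=3 ship[0->1]=4 prod=3 -> inv=[8 6 7]
Step 3: demand=3,sold=3 ship[1->2]=3 ship[0->1]=4 prod=3 -> inv=[7 7 7]
Step 4: demand=3,sold=3 ship[1->2]=3 ship[0->1]=4 prod=3 -> inv=[6 8 7]
Step 5: demand=3,sold=3 ship[1->2]=3 ship[0->1]=4 prod=3 -> inv=[5 9 7]

5 9 7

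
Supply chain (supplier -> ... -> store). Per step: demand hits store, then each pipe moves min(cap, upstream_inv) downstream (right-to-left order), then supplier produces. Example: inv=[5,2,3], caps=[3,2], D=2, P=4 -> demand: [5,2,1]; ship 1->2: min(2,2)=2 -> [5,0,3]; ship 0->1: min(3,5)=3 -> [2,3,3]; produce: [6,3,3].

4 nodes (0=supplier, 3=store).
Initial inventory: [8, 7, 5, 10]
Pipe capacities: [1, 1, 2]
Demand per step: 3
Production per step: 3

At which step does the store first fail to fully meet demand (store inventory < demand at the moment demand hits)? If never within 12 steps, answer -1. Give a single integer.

Step 1: demand=3,sold=3 ship[2->3]=2 ship[1->2]=1 ship[0->1]=1 prod=3 -> [10 7 4 9]
Step 2: demand=3,sold=3 ship[2->3]=2 ship[1->2]=1 ship[0->1]=1 prod=3 -> [12 7 3 8]
Step 3: demand=3,sold=3 ship[2->3]=2 ship[1->2]=1 ship[0->1]=1 prod=3 -> [14 7 2 7]
Step 4: demand=3,sold=3 ship[2->3]=2 ship[1->2]=1 ship[0->1]=1 prod=3 -> [16 7 1 6]
Step 5: demand=3,sold=3 ship[2->3]=1 ship[1->2]=1 ship[0->1]=1 prod=3 -> [18 7 1 4]
Step 6: demand=3,sold=3 ship[2->3]=1 ship[1->2]=1 ship[0->1]=1 prod=3 -> [20 7 1 2]
Step 7: demand=3,sold=2 ship[2->3]=1 ship[1->2]=1 ship[0->1]=1 prod=3 -> [22 7 1 1]
Step 8: demand=3,sold=1 ship[2->3]=1 ship[1->2]=1 ship[0->1]=1 prod=3 -> [24 7 1 1]
Step 9: demand=3,sold=1 ship[2->3]=1 ship[1->2]=1 ship[0->1]=1 prod=3 -> [26 7 1 1]
Step 10: demand=3,sold=1 ship[2->3]=1 ship[1->2]=1 ship[0->1]=1 prod=3 -> [28 7 1 1]
Step 11: demand=3,sold=1 ship[2->3]=1 ship[1->2]=1 ship[0->1]=1 prod=3 -> [30 7 1 1]
Step 12: demand=3,sold=1 ship[2->3]=1 ship[1->2]=1 ship[0->1]=1 prod=3 -> [32 7 1 1]
First stockout at step 7

7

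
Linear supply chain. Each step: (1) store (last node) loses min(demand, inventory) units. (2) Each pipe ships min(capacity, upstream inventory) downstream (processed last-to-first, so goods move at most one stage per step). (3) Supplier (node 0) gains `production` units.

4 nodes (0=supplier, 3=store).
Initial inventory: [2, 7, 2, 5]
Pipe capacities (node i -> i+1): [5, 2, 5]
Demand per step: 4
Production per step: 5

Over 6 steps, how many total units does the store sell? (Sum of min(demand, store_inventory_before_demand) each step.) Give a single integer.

Step 1: sold=4 (running total=4) -> [5 7 2 3]
Step 2: sold=3 (running total=7) -> [5 10 2 2]
Step 3: sold=2 (running total=9) -> [5 13 2 2]
Step 4: sold=2 (running total=11) -> [5 16 2 2]
Step 5: sold=2 (running total=13) -> [5 19 2 2]
Step 6: sold=2 (running total=15) -> [5 22 2 2]

Answer: 15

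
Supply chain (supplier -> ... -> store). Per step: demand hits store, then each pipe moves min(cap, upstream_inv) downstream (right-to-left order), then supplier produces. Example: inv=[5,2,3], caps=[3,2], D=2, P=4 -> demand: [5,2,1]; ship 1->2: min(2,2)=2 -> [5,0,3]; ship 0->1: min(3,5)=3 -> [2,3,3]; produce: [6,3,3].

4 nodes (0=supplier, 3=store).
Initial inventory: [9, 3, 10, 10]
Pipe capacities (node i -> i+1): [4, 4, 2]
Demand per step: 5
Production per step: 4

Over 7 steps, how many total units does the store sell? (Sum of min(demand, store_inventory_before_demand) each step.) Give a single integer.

Step 1: sold=5 (running total=5) -> [9 4 11 7]
Step 2: sold=5 (running total=10) -> [9 4 13 4]
Step 3: sold=4 (running total=14) -> [9 4 15 2]
Step 4: sold=2 (running total=16) -> [9 4 17 2]
Step 5: sold=2 (running total=18) -> [9 4 19 2]
Step 6: sold=2 (running total=20) -> [9 4 21 2]
Step 7: sold=2 (running total=22) -> [9 4 23 2]

Answer: 22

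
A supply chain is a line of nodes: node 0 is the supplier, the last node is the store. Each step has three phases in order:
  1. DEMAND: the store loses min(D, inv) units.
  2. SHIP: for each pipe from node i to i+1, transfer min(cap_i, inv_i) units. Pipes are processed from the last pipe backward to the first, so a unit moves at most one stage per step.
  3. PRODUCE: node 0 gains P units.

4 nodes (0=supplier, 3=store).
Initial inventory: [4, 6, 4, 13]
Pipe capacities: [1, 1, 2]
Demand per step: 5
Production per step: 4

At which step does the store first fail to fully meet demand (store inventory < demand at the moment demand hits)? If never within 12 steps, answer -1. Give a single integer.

Step 1: demand=5,sold=5 ship[2->3]=2 ship[1->2]=1 ship[0->1]=1 prod=4 -> [7 6 3 10]
Step 2: demand=5,sold=5 ship[2->3]=2 ship[1->2]=1 ship[0->1]=1 prod=4 -> [10 6 2 7]
Step 3: demand=5,sold=5 ship[2->3]=2 ship[1->2]=1 ship[0->1]=1 prod=4 -> [13 6 1 4]
Step 4: demand=5,sold=4 ship[2->3]=1 ship[1->2]=1 ship[0->1]=1 prod=4 -> [16 6 1 1]
Step 5: demand=5,sold=1 ship[2->3]=1 ship[1->2]=1 ship[0->1]=1 prod=4 -> [19 6 1 1]
Step 6: demand=5,sold=1 ship[2->3]=1 ship[1->2]=1 ship[0->1]=1 prod=4 -> [22 6 1 1]
Step 7: demand=5,sold=1 ship[2->3]=1 ship[1->2]=1 ship[0->1]=1 prod=4 -> [25 6 1 1]
Step 8: demand=5,sold=1 ship[2->3]=1 ship[1->2]=1 ship[0->1]=1 prod=4 -> [28 6 1 1]
Step 9: demand=5,sold=1 ship[2->3]=1 ship[1->2]=1 ship[0->1]=1 prod=4 -> [31 6 1 1]
Step 10: demand=5,sold=1 ship[2->3]=1 ship[1->2]=1 ship[0->1]=1 prod=4 -> [34 6 1 1]
Step 11: demand=5,sold=1 ship[2->3]=1 ship[1->2]=1 ship[0->1]=1 prod=4 -> [37 6 1 1]
Step 12: demand=5,sold=1 ship[2->3]=1 ship[1->2]=1 ship[0->1]=1 prod=4 -> [40 6 1 1]
First stockout at step 4

4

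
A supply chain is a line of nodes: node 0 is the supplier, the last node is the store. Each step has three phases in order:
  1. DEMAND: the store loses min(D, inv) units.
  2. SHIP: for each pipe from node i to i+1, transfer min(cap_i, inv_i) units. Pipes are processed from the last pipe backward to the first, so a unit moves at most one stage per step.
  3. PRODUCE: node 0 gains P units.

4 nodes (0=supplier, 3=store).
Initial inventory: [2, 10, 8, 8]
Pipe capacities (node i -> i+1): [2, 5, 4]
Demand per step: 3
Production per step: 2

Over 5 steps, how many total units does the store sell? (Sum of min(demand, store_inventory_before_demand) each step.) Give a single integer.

Step 1: sold=3 (running total=3) -> [2 7 9 9]
Step 2: sold=3 (running total=6) -> [2 4 10 10]
Step 3: sold=3 (running total=9) -> [2 2 10 11]
Step 4: sold=3 (running total=12) -> [2 2 8 12]
Step 5: sold=3 (running total=15) -> [2 2 6 13]

Answer: 15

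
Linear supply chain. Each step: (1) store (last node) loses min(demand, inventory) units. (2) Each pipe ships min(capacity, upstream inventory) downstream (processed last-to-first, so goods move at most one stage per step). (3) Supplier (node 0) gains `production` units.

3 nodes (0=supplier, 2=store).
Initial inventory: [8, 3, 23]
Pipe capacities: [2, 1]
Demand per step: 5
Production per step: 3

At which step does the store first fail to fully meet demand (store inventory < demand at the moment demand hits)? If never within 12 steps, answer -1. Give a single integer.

Step 1: demand=5,sold=5 ship[1->2]=1 ship[0->1]=2 prod=3 -> [9 4 19]
Step 2: demand=5,sold=5 ship[1->2]=1 ship[0->1]=2 prod=3 -> [10 5 15]
Step 3: demand=5,sold=5 ship[1->2]=1 ship[0->1]=2 prod=3 -> [11 6 11]
Step 4: demand=5,sold=5 ship[1->2]=1 ship[0->1]=2 prod=3 -> [12 7 7]
Step 5: demand=5,sold=5 ship[1->2]=1 ship[0->1]=2 prod=3 -> [13 8 3]
Step 6: demand=5,sold=3 ship[1->2]=1 ship[0->1]=2 prod=3 -> [14 9 1]
Step 7: demand=5,sold=1 ship[1->2]=1 ship[0->1]=2 prod=3 -> [15 10 1]
Step 8: demand=5,sold=1 ship[1->2]=1 ship[0->1]=2 prod=3 -> [16 11 1]
Step 9: demand=5,sold=1 ship[1->2]=1 ship[0->1]=2 prod=3 -> [17 12 1]
Step 10: demand=5,sold=1 ship[1->2]=1 ship[0->1]=2 prod=3 -> [18 13 1]
Step 11: demand=5,sold=1 ship[1->2]=1 ship[0->1]=2 prod=3 -> [19 14 1]
Step 12: demand=5,sold=1 ship[1->2]=1 ship[0->1]=2 prod=3 -> [20 15 1]
First stockout at step 6

6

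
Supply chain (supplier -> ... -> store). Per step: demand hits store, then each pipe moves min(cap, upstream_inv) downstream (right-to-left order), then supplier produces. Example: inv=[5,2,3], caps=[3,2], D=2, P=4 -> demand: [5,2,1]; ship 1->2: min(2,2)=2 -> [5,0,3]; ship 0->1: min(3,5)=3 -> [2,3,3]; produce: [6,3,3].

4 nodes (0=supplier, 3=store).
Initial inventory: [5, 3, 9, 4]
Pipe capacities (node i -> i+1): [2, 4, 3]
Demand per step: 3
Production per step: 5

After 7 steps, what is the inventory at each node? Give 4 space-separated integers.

Step 1: demand=3,sold=3 ship[2->3]=3 ship[1->2]=3 ship[0->1]=2 prod=5 -> inv=[8 2 9 4]
Step 2: demand=3,sold=3 ship[2->3]=3 ship[1->2]=2 ship[0->1]=2 prod=5 -> inv=[11 2 8 4]
Step 3: demand=3,sold=3 ship[2->3]=3 ship[1->2]=2 ship[0->1]=2 prod=5 -> inv=[14 2 7 4]
Step 4: demand=3,sold=3 ship[2->3]=3 ship[1->2]=2 ship[0->1]=2 prod=5 -> inv=[17 2 6 4]
Step 5: demand=3,sold=3 ship[2->3]=3 ship[1->2]=2 ship[0->1]=2 prod=5 -> inv=[20 2 5 4]
Step 6: demand=3,sold=3 ship[2->3]=3 ship[1->2]=2 ship[0->1]=2 prod=5 -> inv=[23 2 4 4]
Step 7: demand=3,sold=3 ship[2->3]=3 ship[1->2]=2 ship[0->1]=2 prod=5 -> inv=[26 2 3 4]

26 2 3 4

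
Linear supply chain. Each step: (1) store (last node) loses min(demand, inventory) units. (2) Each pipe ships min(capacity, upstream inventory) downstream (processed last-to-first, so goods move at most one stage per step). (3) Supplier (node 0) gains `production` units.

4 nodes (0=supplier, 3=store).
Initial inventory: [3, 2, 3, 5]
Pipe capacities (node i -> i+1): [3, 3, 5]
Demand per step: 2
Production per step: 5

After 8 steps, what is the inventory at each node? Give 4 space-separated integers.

Step 1: demand=2,sold=2 ship[2->3]=3 ship[1->2]=2 ship[0->1]=3 prod=5 -> inv=[5 3 2 6]
Step 2: demand=2,sold=2 ship[2->3]=2 ship[1->2]=3 ship[0->1]=3 prod=5 -> inv=[7 3 3 6]
Step 3: demand=2,sold=2 ship[2->3]=3 ship[1->2]=3 ship[0->1]=3 prod=5 -> inv=[9 3 3 7]
Step 4: demand=2,sold=2 ship[2->3]=3 ship[1->2]=3 ship[0->1]=3 prod=5 -> inv=[11 3 3 8]
Step 5: demand=2,sold=2 ship[2->3]=3 ship[1->2]=3 ship[0->1]=3 prod=5 -> inv=[13 3 3 9]
Step 6: demand=2,sold=2 ship[2->3]=3 ship[1->2]=3 ship[0->1]=3 prod=5 -> inv=[15 3 3 10]
Step 7: demand=2,sold=2 ship[2->3]=3 ship[1->2]=3 ship[0->1]=3 prod=5 -> inv=[17 3 3 11]
Step 8: demand=2,sold=2 ship[2->3]=3 ship[1->2]=3 ship[0->1]=3 prod=5 -> inv=[19 3 3 12]

19 3 3 12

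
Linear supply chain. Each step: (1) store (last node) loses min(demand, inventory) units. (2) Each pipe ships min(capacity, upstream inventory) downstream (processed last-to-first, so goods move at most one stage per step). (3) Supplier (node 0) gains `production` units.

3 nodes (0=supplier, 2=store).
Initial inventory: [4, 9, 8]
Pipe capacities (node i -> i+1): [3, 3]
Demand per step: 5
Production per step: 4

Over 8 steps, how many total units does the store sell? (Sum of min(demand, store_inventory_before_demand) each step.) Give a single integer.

Step 1: sold=5 (running total=5) -> [5 9 6]
Step 2: sold=5 (running total=10) -> [6 9 4]
Step 3: sold=4 (running total=14) -> [7 9 3]
Step 4: sold=3 (running total=17) -> [8 9 3]
Step 5: sold=3 (running total=20) -> [9 9 3]
Step 6: sold=3 (running total=23) -> [10 9 3]
Step 7: sold=3 (running total=26) -> [11 9 3]
Step 8: sold=3 (running total=29) -> [12 9 3]

Answer: 29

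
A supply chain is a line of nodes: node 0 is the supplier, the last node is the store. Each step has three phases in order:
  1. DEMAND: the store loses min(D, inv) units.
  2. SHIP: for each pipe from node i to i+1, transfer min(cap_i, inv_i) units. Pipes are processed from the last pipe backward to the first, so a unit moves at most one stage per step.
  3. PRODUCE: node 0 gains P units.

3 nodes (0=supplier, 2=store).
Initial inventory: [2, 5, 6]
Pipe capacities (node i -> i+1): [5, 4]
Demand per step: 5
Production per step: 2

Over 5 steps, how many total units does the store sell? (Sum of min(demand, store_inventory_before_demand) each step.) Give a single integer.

Step 1: sold=5 (running total=5) -> [2 3 5]
Step 2: sold=5 (running total=10) -> [2 2 3]
Step 3: sold=3 (running total=13) -> [2 2 2]
Step 4: sold=2 (running total=15) -> [2 2 2]
Step 5: sold=2 (running total=17) -> [2 2 2]

Answer: 17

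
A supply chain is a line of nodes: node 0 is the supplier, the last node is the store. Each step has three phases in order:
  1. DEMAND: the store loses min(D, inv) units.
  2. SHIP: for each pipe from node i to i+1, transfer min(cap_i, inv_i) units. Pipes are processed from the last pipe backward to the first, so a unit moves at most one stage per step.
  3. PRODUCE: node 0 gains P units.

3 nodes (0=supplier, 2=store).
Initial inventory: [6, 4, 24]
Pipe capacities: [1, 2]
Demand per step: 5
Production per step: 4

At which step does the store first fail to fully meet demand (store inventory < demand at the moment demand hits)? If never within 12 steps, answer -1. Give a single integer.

Step 1: demand=5,sold=5 ship[1->2]=2 ship[0->1]=1 prod=4 -> [9 3 21]
Step 2: demand=5,sold=5 ship[1->2]=2 ship[0->1]=1 prod=4 -> [12 2 18]
Step 3: demand=5,sold=5 ship[1->2]=2 ship[0->1]=1 prod=4 -> [15 1 15]
Step 4: demand=5,sold=5 ship[1->2]=1 ship[0->1]=1 prod=4 -> [18 1 11]
Step 5: demand=5,sold=5 ship[1->2]=1 ship[0->1]=1 prod=4 -> [21 1 7]
Step 6: demand=5,sold=5 ship[1->2]=1 ship[0->1]=1 prod=4 -> [24 1 3]
Step 7: demand=5,sold=3 ship[1->2]=1 ship[0->1]=1 prod=4 -> [27 1 1]
Step 8: demand=5,sold=1 ship[1->2]=1 ship[0->1]=1 prod=4 -> [30 1 1]
Step 9: demand=5,sold=1 ship[1->2]=1 ship[0->1]=1 prod=4 -> [33 1 1]
Step 10: demand=5,sold=1 ship[1->2]=1 ship[0->1]=1 prod=4 -> [36 1 1]
Step 11: demand=5,sold=1 ship[1->2]=1 ship[0->1]=1 prod=4 -> [39 1 1]
Step 12: demand=5,sold=1 ship[1->2]=1 ship[0->1]=1 prod=4 -> [42 1 1]
First stockout at step 7

7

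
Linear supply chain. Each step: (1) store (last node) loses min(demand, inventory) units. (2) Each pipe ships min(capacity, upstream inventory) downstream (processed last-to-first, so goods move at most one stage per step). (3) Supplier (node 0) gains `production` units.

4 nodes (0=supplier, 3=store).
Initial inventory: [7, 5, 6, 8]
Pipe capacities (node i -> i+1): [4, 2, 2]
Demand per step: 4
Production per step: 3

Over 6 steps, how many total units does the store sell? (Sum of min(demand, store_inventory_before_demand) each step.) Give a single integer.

Answer: 18

Derivation:
Step 1: sold=4 (running total=4) -> [6 7 6 6]
Step 2: sold=4 (running total=8) -> [5 9 6 4]
Step 3: sold=4 (running total=12) -> [4 11 6 2]
Step 4: sold=2 (running total=14) -> [3 13 6 2]
Step 5: sold=2 (running total=16) -> [3 14 6 2]
Step 6: sold=2 (running total=18) -> [3 15 6 2]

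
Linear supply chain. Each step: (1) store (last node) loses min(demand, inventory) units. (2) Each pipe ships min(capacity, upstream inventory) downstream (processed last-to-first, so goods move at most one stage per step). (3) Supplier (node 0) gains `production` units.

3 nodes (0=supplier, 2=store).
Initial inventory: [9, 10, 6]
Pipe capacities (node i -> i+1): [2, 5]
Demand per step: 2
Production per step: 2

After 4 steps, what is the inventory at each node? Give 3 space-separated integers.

Step 1: demand=2,sold=2 ship[1->2]=5 ship[0->1]=2 prod=2 -> inv=[9 7 9]
Step 2: demand=2,sold=2 ship[1->2]=5 ship[0->1]=2 prod=2 -> inv=[9 4 12]
Step 3: demand=2,sold=2 ship[1->2]=4 ship[0->1]=2 prod=2 -> inv=[9 2 14]
Step 4: demand=2,sold=2 ship[1->2]=2 ship[0->1]=2 prod=2 -> inv=[9 2 14]

9 2 14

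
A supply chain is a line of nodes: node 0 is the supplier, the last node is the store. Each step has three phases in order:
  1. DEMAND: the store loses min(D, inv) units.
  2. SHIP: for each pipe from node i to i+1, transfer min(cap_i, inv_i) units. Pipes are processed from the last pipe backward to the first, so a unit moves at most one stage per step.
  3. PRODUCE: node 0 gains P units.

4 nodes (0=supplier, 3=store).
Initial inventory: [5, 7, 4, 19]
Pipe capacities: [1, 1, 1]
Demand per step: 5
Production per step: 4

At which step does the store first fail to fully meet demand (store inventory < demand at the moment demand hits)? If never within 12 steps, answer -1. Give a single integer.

Step 1: demand=5,sold=5 ship[2->3]=1 ship[1->2]=1 ship[0->1]=1 prod=4 -> [8 7 4 15]
Step 2: demand=5,sold=5 ship[2->3]=1 ship[1->2]=1 ship[0->1]=1 prod=4 -> [11 7 4 11]
Step 3: demand=5,sold=5 ship[2->3]=1 ship[1->2]=1 ship[0->1]=1 prod=4 -> [14 7 4 7]
Step 4: demand=5,sold=5 ship[2->3]=1 ship[1->2]=1 ship[0->1]=1 prod=4 -> [17 7 4 3]
Step 5: demand=5,sold=3 ship[2->3]=1 ship[1->2]=1 ship[0->1]=1 prod=4 -> [20 7 4 1]
Step 6: demand=5,sold=1 ship[2->3]=1 ship[1->2]=1 ship[0->1]=1 prod=4 -> [23 7 4 1]
Step 7: demand=5,sold=1 ship[2->3]=1 ship[1->2]=1 ship[0->1]=1 prod=4 -> [26 7 4 1]
Step 8: demand=5,sold=1 ship[2->3]=1 ship[1->2]=1 ship[0->1]=1 prod=4 -> [29 7 4 1]
Step 9: demand=5,sold=1 ship[2->3]=1 ship[1->2]=1 ship[0->1]=1 prod=4 -> [32 7 4 1]
Step 10: demand=5,sold=1 ship[2->3]=1 ship[1->2]=1 ship[0->1]=1 prod=4 -> [35 7 4 1]
Step 11: demand=5,sold=1 ship[2->3]=1 ship[1->2]=1 ship[0->1]=1 prod=4 -> [38 7 4 1]
Step 12: demand=5,sold=1 ship[2->3]=1 ship[1->2]=1 ship[0->1]=1 prod=4 -> [41 7 4 1]
First stockout at step 5

5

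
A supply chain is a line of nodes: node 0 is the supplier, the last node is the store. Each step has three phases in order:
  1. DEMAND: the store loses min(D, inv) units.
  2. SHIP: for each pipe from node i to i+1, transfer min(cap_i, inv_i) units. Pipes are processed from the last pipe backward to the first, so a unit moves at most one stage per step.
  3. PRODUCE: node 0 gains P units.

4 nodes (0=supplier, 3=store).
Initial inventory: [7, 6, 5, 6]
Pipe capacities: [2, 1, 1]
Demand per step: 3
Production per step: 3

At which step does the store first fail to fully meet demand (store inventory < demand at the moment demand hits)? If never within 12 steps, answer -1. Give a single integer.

Step 1: demand=3,sold=3 ship[2->3]=1 ship[1->2]=1 ship[0->1]=2 prod=3 -> [8 7 5 4]
Step 2: demand=3,sold=3 ship[2->3]=1 ship[1->2]=1 ship[0->1]=2 prod=3 -> [9 8 5 2]
Step 3: demand=3,sold=2 ship[2->3]=1 ship[1->2]=1 ship[0->1]=2 prod=3 -> [10 9 5 1]
Step 4: demand=3,sold=1 ship[2->3]=1 ship[1->2]=1 ship[0->1]=2 prod=3 -> [11 10 5 1]
Step 5: demand=3,sold=1 ship[2->3]=1 ship[1->2]=1 ship[0->1]=2 prod=3 -> [12 11 5 1]
Step 6: demand=3,sold=1 ship[2->3]=1 ship[1->2]=1 ship[0->1]=2 prod=3 -> [13 12 5 1]
Step 7: demand=3,sold=1 ship[2->3]=1 ship[1->2]=1 ship[0->1]=2 prod=3 -> [14 13 5 1]
Step 8: demand=3,sold=1 ship[2->3]=1 ship[1->2]=1 ship[0->1]=2 prod=3 -> [15 14 5 1]
Step 9: demand=3,sold=1 ship[2->3]=1 ship[1->2]=1 ship[0->1]=2 prod=3 -> [16 15 5 1]
Step 10: demand=3,sold=1 ship[2->3]=1 ship[1->2]=1 ship[0->1]=2 prod=3 -> [17 16 5 1]
Step 11: demand=3,sold=1 ship[2->3]=1 ship[1->2]=1 ship[0->1]=2 prod=3 -> [18 17 5 1]
Step 12: demand=3,sold=1 ship[2->3]=1 ship[1->2]=1 ship[0->1]=2 prod=3 -> [19 18 5 1]
First stockout at step 3

3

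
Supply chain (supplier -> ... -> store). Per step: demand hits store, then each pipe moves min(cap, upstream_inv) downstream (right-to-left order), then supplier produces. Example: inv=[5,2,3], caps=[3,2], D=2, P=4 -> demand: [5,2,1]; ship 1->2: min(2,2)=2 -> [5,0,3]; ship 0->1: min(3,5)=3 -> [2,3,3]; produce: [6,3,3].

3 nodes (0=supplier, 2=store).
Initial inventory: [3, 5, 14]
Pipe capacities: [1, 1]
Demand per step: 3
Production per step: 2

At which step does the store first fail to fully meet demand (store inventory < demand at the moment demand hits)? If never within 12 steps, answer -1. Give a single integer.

Step 1: demand=3,sold=3 ship[1->2]=1 ship[0->1]=1 prod=2 -> [4 5 12]
Step 2: demand=3,sold=3 ship[1->2]=1 ship[0->1]=1 prod=2 -> [5 5 10]
Step 3: demand=3,sold=3 ship[1->2]=1 ship[0->1]=1 prod=2 -> [6 5 8]
Step 4: demand=3,sold=3 ship[1->2]=1 ship[0->1]=1 prod=2 -> [7 5 6]
Step 5: demand=3,sold=3 ship[1->2]=1 ship[0->1]=1 prod=2 -> [8 5 4]
Step 6: demand=3,sold=3 ship[1->2]=1 ship[0->1]=1 prod=2 -> [9 5 2]
Step 7: demand=3,sold=2 ship[1->2]=1 ship[0->1]=1 prod=2 -> [10 5 1]
Step 8: demand=3,sold=1 ship[1->2]=1 ship[0->1]=1 prod=2 -> [11 5 1]
Step 9: demand=3,sold=1 ship[1->2]=1 ship[0->1]=1 prod=2 -> [12 5 1]
Step 10: demand=3,sold=1 ship[1->2]=1 ship[0->1]=1 prod=2 -> [13 5 1]
Step 11: demand=3,sold=1 ship[1->2]=1 ship[0->1]=1 prod=2 -> [14 5 1]
Step 12: demand=3,sold=1 ship[1->2]=1 ship[0->1]=1 prod=2 -> [15 5 1]
First stockout at step 7

7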